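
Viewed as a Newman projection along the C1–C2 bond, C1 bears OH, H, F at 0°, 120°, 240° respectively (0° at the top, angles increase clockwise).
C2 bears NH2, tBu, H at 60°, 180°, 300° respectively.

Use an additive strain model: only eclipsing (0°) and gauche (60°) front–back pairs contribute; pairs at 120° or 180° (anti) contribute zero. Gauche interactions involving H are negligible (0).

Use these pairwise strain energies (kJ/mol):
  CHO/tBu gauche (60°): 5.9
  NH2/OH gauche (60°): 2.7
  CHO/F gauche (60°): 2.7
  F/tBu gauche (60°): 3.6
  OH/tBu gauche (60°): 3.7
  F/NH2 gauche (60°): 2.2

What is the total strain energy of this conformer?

6.3 kJ/mol

This conformer (staggered): OH–NH2 gauche, F–tBu gauche; 2.7 + 3.6 = 6.3 kJ/mol.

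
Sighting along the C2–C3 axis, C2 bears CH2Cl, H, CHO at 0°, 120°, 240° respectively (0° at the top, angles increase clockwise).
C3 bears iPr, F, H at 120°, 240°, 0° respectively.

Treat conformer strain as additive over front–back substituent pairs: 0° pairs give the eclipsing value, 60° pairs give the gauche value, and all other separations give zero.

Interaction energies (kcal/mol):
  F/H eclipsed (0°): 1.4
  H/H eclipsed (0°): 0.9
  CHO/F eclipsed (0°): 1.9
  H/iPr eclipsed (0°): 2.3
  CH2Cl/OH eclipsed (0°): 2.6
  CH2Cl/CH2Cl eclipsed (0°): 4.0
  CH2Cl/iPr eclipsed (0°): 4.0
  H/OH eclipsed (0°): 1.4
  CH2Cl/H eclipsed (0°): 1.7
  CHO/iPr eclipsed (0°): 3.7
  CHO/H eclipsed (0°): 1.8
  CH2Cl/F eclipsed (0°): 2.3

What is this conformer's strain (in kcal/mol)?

This conformer (eclipsed): CH2Cl(0°)/H(0°) eclipsed 1.7; H(120°)/iPr(120°) eclipsed 2.3; CHO(240°)/F(240°) eclipsed 1.9 → 5.9 kcal/mol.

5.9 kcal/mol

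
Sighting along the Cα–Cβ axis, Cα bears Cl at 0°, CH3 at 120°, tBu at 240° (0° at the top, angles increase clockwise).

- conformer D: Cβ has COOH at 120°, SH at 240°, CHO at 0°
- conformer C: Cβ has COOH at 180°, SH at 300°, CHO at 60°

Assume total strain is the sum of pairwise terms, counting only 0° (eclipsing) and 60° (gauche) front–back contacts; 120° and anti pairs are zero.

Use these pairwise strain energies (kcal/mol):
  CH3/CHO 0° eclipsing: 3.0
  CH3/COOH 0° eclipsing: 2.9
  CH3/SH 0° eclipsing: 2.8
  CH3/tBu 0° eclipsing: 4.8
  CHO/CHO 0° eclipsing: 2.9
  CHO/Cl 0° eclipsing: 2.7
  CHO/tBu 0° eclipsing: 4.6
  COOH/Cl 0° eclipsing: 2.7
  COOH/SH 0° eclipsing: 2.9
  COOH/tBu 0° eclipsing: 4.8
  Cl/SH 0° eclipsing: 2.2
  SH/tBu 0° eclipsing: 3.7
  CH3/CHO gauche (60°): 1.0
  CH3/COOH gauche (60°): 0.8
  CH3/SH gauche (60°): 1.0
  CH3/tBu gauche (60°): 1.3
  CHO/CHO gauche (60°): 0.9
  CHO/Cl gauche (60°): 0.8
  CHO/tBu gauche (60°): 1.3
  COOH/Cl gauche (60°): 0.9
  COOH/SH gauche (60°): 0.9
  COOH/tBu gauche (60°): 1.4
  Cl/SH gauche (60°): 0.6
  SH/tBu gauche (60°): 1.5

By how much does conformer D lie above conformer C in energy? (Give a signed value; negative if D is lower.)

+3.2 kcal/mol

D (eclipsed): Cl(0°)/CHO(0°) eclipsed 2.7; CH3(120°)/COOH(120°) eclipsed 2.9; tBu(240°)/SH(240°) eclipsed 3.7 → 9.3 kcal/mol.
C (staggered): Cl(0°)/SH(300°) gauche 0.6; Cl(0°)/CHO(60°) gauche 0.8; CH3(120°)/COOH(180°) gauche 0.8; CH3(120°)/CHO(60°) gauche 1.0; tBu(240°)/COOH(180°) gauche 1.4; tBu(240°)/SH(300°) gauche 1.5 → 6.1 kcal/mol.
E(D) − E(C) = 9.3 − 6.1 = +3.2 kcal/mol.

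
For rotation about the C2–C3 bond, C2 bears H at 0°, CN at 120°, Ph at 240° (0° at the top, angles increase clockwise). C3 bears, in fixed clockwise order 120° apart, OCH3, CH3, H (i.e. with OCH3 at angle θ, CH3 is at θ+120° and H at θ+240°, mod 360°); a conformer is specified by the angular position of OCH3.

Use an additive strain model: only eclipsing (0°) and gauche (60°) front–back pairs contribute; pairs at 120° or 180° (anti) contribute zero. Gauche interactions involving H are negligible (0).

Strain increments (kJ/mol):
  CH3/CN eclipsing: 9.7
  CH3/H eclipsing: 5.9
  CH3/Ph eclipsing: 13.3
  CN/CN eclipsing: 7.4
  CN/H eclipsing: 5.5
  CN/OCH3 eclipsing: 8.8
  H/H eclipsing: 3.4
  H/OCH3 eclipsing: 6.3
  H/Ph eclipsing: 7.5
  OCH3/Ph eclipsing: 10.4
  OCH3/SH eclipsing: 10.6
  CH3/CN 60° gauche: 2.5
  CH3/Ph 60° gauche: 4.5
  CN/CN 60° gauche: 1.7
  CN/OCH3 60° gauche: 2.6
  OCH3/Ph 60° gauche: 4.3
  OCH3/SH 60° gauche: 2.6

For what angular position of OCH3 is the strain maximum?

120°

OCH3 at 0° (eclipsed): H(0°)/OCH3(0°) eclipsed 6.3; CN(120°)/CH3(120°) eclipsed 9.7; Ph(240°)/H(240°) eclipsed 7.5 → 23.5 kJ/mol.
OCH3 at 60° (staggered): CN(120°)/OCH3(60°) gauche 2.6; CN(120°)/CH3(180°) gauche 2.5; Ph(240°)/CH3(180°) gauche 4.5 → 9.6 kJ/mol.
OCH3 at 120° (eclipsed): H(0°)/H(0°) eclipsed 3.4; CN(120°)/OCH3(120°) eclipsed 8.8; Ph(240°)/CH3(240°) eclipsed 13.3 → 25.5 kJ/mol.
OCH3 at 180° (staggered): CN(120°)/OCH3(180°) gauche 2.6; Ph(240°)/OCH3(180°) gauche 4.3; Ph(240°)/CH3(300°) gauche 4.5 → 11.4 kJ/mol.
OCH3 at 240° (eclipsed): H(0°)/CH3(0°) eclipsed 5.9; CN(120°)/H(120°) eclipsed 5.5; Ph(240°)/OCH3(240°) eclipsed 10.4 → 21.8 kJ/mol.
OCH3 at 300° (staggered): CN(120°)/CH3(60°) gauche 2.5; Ph(240°)/OCH3(300°) gauche 4.3 → 6.8 kJ/mol.
The maximum (25.5 kJ/mol) occurs with OCH3 at 120°.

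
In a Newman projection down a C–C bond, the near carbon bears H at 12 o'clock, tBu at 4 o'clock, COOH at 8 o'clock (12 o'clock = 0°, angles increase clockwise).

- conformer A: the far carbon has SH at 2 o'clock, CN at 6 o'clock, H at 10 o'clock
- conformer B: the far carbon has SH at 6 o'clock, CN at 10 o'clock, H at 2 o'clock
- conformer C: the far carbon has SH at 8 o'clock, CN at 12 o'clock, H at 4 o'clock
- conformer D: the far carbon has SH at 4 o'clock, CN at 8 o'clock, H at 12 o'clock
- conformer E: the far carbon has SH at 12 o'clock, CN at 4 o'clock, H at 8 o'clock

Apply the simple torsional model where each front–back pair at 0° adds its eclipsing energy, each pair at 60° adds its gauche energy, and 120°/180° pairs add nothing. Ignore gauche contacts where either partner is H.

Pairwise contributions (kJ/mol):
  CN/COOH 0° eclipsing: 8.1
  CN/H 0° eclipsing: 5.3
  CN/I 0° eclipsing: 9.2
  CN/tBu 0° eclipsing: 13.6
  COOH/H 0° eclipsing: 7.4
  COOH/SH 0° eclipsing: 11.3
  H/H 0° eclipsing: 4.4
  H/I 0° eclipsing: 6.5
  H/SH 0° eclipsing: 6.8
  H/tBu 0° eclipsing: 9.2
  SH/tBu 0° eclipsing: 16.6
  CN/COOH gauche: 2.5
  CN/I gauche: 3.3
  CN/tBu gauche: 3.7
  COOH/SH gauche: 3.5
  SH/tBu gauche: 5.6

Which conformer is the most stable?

B

A (staggered): tBu(120°)/SH(60°) gauche 5.6; tBu(120°)/CN(180°) gauche 3.7; COOH(240°)/CN(180°) gauche 2.5 → 11.8 kJ/mol.
B (staggered): tBu(120°)/SH(180°) gauche 5.6; COOH(240°)/SH(180°) gauche 3.5; COOH(240°)/CN(300°) gauche 2.5 → 11.6 kJ/mol.
C (eclipsed): H(0°)/CN(0°) eclipsed 5.3; tBu(120°)/H(120°) eclipsed 9.2; COOH(240°)/SH(240°) eclipsed 11.3 → 25.8 kJ/mol.
D (eclipsed): H(0°)/H(0°) eclipsed 4.4; tBu(120°)/SH(120°) eclipsed 16.6; COOH(240°)/CN(240°) eclipsed 8.1 → 29.1 kJ/mol.
E (eclipsed): H(0°)/SH(0°) eclipsed 6.8; tBu(120°)/CN(120°) eclipsed 13.6; COOH(240°)/H(240°) eclipsed 7.4 → 27.8 kJ/mol.
B has the lowest total (11.6 kJ/mol).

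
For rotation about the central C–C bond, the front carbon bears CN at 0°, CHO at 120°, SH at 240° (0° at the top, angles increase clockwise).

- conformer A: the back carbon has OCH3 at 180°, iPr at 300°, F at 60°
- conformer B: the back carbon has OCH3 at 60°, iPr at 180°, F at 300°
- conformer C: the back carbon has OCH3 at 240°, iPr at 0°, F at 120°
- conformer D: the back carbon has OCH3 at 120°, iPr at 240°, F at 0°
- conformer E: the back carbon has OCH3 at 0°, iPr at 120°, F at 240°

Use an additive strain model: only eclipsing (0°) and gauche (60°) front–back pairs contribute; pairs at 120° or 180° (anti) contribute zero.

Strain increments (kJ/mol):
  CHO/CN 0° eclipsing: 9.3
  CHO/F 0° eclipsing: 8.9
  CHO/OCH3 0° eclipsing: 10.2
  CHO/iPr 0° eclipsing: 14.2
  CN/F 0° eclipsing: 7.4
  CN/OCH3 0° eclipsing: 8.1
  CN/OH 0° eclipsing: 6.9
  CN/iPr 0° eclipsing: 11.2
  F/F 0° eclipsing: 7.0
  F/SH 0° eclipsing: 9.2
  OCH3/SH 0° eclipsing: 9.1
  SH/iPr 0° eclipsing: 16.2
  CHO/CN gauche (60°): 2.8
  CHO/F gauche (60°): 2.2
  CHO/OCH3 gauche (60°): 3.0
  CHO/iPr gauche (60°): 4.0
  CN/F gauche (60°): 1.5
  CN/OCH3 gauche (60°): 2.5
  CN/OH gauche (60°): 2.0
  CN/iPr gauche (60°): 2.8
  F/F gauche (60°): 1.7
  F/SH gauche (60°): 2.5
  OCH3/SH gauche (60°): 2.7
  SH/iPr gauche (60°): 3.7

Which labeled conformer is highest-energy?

A (staggered): CN–iPr gauche, CN–F gauche, CHO–OCH3 gauche, CHO–F gauche, SH–OCH3 gauche, SH–iPr gauche; 2.8 + 1.5 + 3.0 + 2.2 + 2.7 + 3.7 = 15.9 kJ/mol.
B (staggered): CN–OCH3 gauche, CN–F gauche, CHO–OCH3 gauche, CHO–iPr gauche, SH–iPr gauche, SH–F gauche; 2.5 + 1.5 + 3.0 + 4.0 + 3.7 + 2.5 = 17.2 kJ/mol.
C (eclipsed): CN–iPr eclipsed, CHO–F eclipsed, SH–OCH3 eclipsed; 11.2 + 8.9 + 9.1 = 29.2 kJ/mol.
D (eclipsed): CN–F eclipsed, CHO–OCH3 eclipsed, SH–iPr eclipsed; 7.4 + 10.2 + 16.2 = 33.8 kJ/mol.
E (eclipsed): CN–OCH3 eclipsed, CHO–iPr eclipsed, SH–F eclipsed; 8.1 + 14.2 + 9.2 = 31.5 kJ/mol.
D has the highest total (33.8 kJ/mol).

D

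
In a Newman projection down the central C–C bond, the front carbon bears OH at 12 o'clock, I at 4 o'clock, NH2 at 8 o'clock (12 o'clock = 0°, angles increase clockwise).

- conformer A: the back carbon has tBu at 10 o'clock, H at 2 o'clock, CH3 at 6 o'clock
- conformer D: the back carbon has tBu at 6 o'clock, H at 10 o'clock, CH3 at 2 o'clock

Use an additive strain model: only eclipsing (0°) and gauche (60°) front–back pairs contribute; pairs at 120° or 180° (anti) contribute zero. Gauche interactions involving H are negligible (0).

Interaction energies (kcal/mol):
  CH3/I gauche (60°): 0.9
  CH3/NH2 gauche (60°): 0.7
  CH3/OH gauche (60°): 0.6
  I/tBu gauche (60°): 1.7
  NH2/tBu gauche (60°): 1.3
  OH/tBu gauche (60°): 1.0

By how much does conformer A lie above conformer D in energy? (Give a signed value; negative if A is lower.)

A (staggered): OH–tBu gauche, I–CH3 gauche, NH2–tBu gauche, NH2–CH3 gauche; 1.0 + 0.9 + 1.3 + 0.7 = 3.9 kcal/mol.
D (staggered): OH–CH3 gauche, I–tBu gauche, I–CH3 gauche, NH2–tBu gauche; 0.6 + 1.7 + 0.9 + 1.3 = 4.5 kcal/mol.
E(A) − E(D) = 3.9 − 4.5 = -0.6 kcal/mol.

-0.6 kcal/mol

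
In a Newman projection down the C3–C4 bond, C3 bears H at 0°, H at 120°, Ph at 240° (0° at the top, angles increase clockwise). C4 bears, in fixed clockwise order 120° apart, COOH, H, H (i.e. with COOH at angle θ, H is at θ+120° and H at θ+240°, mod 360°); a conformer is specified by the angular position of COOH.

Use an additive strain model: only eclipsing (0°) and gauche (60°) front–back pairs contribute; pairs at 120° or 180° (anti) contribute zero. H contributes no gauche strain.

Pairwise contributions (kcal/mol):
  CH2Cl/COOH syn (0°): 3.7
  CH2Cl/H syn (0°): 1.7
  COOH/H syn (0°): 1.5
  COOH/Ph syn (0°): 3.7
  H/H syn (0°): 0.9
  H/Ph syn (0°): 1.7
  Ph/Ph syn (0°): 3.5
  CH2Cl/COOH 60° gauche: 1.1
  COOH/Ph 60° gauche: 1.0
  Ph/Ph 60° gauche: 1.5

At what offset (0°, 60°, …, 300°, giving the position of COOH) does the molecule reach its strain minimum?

COOH at 0° (eclipsed): H–COOH eclipsed, H–H eclipsed, Ph–H eclipsed; 1.5 + 0.9 + 1.7 = 4.1 kcal/mol.
COOH at 60° (staggered): no non-H gauche contacts → 0.0 kcal/mol.
COOH at 120° (eclipsed): H–H eclipsed, H–COOH eclipsed, Ph–H eclipsed; 0.9 + 1.5 + 1.7 = 4.1 kcal/mol.
COOH at 180° (staggered): Ph–COOH gauche; 1.0 = 1.0 kcal/mol.
COOH at 240° (eclipsed): H–H eclipsed, H–H eclipsed, Ph–COOH eclipsed; 0.9 + 0.9 + 3.7 = 5.5 kcal/mol.
COOH at 300° (staggered): Ph–COOH gauche; 1.0 = 1.0 kcal/mol.
The minimum (0.0 kcal/mol) occurs with COOH at 60°.

60°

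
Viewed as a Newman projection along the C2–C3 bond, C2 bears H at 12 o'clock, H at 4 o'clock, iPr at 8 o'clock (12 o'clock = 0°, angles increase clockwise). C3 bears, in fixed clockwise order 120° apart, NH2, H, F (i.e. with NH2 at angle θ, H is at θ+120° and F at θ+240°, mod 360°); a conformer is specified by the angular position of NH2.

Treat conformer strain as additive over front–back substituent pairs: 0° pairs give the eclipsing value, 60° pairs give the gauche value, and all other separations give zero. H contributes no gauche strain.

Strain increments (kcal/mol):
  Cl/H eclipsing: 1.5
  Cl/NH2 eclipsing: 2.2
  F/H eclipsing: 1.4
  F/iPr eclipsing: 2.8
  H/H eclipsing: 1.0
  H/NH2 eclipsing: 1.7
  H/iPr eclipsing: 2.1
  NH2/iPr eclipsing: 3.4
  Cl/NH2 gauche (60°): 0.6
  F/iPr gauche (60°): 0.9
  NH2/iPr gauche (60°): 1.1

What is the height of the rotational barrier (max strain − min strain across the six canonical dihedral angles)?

4.9 kcal/mol

NH2 at 0° (eclipsed): H(0°)/NH2(0°) eclipsed 1.7; H(120°)/H(120°) eclipsed 1.0; iPr(240°)/F(240°) eclipsed 2.8 → 5.5 kcal/mol.
NH2 at 60° (staggered): iPr(240°)/F(300°) gauche 0.9 → 0.9 kcal/mol.
NH2 at 120° (eclipsed): H(0°)/F(0°) eclipsed 1.4; H(120°)/NH2(120°) eclipsed 1.7; iPr(240°)/H(240°) eclipsed 2.1 → 5.2 kcal/mol.
NH2 at 180° (staggered): iPr(240°)/NH2(180°) gauche 1.1 → 1.1 kcal/mol.
NH2 at 240° (eclipsed): H(0°)/H(0°) eclipsed 1.0; H(120°)/F(120°) eclipsed 1.4; iPr(240°)/NH2(240°) eclipsed 3.4 → 5.8 kcal/mol.
NH2 at 300° (staggered): iPr(240°)/NH2(300°) gauche 1.1; iPr(240°)/F(180°) gauche 0.9 → 2.0 kcal/mol.
Max at 240° (5.8 kcal/mol), min at 60° (0.9 kcal/mol); barrier = 4.9 kcal/mol.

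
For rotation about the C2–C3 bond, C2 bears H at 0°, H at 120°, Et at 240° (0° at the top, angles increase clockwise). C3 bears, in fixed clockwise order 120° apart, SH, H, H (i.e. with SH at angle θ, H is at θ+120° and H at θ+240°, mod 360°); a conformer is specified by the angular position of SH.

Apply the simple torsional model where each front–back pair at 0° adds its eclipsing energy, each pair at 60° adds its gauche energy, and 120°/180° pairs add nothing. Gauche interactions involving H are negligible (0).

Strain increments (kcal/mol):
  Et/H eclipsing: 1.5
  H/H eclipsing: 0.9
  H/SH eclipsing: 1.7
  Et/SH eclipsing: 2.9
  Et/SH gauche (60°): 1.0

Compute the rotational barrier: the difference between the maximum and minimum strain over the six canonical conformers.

4.7 kcal/mol

SH at 0° (eclipsed): H–SH eclipsed, H–H eclipsed, Et–H eclipsed; 1.7 + 0.9 + 1.5 = 4.1 kcal/mol.
SH at 60° (staggered): no non-H gauche contacts → 0.0 kcal/mol.
SH at 120° (eclipsed): H–H eclipsed, H–SH eclipsed, Et–H eclipsed; 0.9 + 1.7 + 1.5 = 4.1 kcal/mol.
SH at 180° (staggered): Et–SH gauche; 1.0 = 1.0 kcal/mol.
SH at 240° (eclipsed): H–H eclipsed, H–H eclipsed, Et–SH eclipsed; 0.9 + 0.9 + 2.9 = 4.7 kcal/mol.
SH at 300° (staggered): Et–SH gauche; 1.0 = 1.0 kcal/mol.
Max at 240° (4.7 kcal/mol), min at 60° (0.0 kcal/mol); barrier = 4.7 kcal/mol.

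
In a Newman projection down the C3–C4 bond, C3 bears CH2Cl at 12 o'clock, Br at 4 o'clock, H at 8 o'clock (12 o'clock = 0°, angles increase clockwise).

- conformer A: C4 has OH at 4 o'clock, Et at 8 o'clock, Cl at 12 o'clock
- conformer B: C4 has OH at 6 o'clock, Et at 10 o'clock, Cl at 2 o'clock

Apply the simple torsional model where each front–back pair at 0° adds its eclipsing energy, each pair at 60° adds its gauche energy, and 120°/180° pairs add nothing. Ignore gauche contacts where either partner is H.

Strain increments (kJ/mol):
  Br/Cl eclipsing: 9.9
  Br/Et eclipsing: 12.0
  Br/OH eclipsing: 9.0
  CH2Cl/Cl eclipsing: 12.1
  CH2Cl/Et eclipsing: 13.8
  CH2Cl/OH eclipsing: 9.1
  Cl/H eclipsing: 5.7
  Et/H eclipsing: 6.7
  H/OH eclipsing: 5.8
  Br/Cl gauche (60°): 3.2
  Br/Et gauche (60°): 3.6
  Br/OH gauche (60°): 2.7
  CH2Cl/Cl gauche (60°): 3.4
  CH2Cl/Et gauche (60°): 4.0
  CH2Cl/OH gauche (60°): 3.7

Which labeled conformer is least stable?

A (eclipsed): CH2Cl(0°)/Cl(0°) eclipsed 12.1; Br(120°)/OH(120°) eclipsed 9.0; H(240°)/Et(240°) eclipsed 6.7 → 27.8 kJ/mol.
B (staggered): CH2Cl(0°)/Et(300°) gauche 4.0; CH2Cl(0°)/Cl(60°) gauche 3.4; Br(120°)/OH(180°) gauche 2.7; Br(120°)/Cl(60°) gauche 3.2 → 13.3 kJ/mol.
A has the highest total (27.8 kJ/mol).

A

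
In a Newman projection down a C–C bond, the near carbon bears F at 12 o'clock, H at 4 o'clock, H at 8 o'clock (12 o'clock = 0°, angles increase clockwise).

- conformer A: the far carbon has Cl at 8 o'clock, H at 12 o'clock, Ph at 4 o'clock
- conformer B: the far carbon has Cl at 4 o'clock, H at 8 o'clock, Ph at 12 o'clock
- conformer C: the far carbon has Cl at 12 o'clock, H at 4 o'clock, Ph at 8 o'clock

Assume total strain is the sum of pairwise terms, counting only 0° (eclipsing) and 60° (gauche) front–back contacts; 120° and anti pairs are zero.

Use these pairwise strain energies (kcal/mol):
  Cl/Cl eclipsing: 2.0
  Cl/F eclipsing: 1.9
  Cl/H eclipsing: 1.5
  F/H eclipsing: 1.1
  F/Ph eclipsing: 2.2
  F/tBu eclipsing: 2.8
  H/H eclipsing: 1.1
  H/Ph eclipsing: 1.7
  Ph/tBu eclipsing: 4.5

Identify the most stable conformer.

A

A (eclipsed): F(0°)/H(0°) eclipsed 1.1; H(120°)/Ph(120°) eclipsed 1.7; H(240°)/Cl(240°) eclipsed 1.5 → 4.3 kcal/mol.
B (eclipsed): F(0°)/Ph(0°) eclipsed 2.2; H(120°)/Cl(120°) eclipsed 1.5; H(240°)/H(240°) eclipsed 1.1 → 4.8 kcal/mol.
C (eclipsed): F(0°)/Cl(0°) eclipsed 1.9; H(120°)/H(120°) eclipsed 1.1; H(240°)/Ph(240°) eclipsed 1.7 → 4.7 kcal/mol.
A has the lowest total (4.3 kcal/mol).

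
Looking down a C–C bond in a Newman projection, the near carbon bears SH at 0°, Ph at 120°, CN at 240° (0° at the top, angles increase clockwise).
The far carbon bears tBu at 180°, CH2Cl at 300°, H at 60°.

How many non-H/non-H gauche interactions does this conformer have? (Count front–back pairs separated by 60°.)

Non-H gauche pairs: SH(0°)/CH2Cl(300°); Ph(120°)/tBu(180°); CN(240°)/tBu(180°); CN(240°)/CH2Cl(300°) — 4 interactions.

4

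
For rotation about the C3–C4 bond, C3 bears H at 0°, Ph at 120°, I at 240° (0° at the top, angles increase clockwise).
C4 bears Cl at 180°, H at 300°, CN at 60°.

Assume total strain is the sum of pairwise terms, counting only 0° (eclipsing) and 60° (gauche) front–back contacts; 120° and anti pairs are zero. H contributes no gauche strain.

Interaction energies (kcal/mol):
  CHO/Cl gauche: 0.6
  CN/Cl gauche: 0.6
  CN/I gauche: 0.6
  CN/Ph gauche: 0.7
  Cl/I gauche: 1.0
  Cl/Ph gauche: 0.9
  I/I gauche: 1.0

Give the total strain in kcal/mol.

2.6 kcal/mol

This conformer is staggered. Ph at 120° is gauche with Cl at 180° (0.9); Ph at 120° is gauche with CN at 60° (0.7); I at 240° is gauche with Cl at 180° (1.0). Total 2.6 kcal/mol.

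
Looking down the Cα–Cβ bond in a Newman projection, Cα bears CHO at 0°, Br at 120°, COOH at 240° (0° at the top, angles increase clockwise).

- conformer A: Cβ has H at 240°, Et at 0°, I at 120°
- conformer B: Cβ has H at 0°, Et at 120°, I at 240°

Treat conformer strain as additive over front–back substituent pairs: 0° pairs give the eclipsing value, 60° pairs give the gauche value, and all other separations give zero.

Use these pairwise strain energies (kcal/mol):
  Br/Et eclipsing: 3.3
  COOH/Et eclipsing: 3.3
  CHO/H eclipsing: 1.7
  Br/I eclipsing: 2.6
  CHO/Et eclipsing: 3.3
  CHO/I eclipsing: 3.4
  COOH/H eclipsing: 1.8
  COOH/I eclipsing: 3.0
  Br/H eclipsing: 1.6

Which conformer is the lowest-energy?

A (eclipsed): CHO–Et eclipsed, Br–I eclipsed, COOH–H eclipsed; 3.3 + 2.6 + 1.8 = 7.7 kcal/mol.
B (eclipsed): CHO–H eclipsed, Br–Et eclipsed, COOH–I eclipsed; 1.7 + 3.3 + 3.0 = 8.0 kcal/mol.
A has the lowest total (7.7 kcal/mol).

A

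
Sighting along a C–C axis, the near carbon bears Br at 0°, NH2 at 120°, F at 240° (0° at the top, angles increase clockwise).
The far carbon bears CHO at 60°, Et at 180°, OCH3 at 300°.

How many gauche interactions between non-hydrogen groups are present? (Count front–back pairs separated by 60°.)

6

Non-H gauche pairs: Br(0°)/CHO(60°); Br(0°)/OCH3(300°); NH2(120°)/CHO(60°); NH2(120°)/Et(180°); F(240°)/Et(180°); F(240°)/OCH3(300°) — 6 interactions.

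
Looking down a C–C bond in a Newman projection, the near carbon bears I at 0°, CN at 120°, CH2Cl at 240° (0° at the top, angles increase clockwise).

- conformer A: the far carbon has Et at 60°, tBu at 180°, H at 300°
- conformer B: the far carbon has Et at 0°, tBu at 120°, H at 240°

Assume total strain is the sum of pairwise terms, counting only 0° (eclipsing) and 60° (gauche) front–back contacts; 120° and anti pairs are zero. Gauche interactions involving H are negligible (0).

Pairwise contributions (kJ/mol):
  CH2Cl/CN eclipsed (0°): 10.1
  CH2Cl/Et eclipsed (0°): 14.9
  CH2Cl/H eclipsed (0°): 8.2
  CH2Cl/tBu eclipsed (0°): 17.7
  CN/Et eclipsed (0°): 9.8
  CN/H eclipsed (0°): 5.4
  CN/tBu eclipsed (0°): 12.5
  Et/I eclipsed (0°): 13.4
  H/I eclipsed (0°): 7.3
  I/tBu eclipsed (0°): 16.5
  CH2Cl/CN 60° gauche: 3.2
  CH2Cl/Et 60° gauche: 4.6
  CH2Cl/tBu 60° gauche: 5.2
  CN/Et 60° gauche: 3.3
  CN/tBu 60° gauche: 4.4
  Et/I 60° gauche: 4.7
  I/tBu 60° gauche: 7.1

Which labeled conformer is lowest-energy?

A (staggered): I(0°)/Et(60°) gauche 4.7; CN(120°)/Et(60°) gauche 3.3; CN(120°)/tBu(180°) gauche 4.4; CH2Cl(240°)/tBu(180°) gauche 5.2 → 17.6 kJ/mol.
B (eclipsed): I(0°)/Et(0°) eclipsed 13.4; CN(120°)/tBu(120°) eclipsed 12.5; CH2Cl(240°)/H(240°) eclipsed 8.2 → 34.1 kJ/mol.
A has the lowest total (17.6 kJ/mol).

A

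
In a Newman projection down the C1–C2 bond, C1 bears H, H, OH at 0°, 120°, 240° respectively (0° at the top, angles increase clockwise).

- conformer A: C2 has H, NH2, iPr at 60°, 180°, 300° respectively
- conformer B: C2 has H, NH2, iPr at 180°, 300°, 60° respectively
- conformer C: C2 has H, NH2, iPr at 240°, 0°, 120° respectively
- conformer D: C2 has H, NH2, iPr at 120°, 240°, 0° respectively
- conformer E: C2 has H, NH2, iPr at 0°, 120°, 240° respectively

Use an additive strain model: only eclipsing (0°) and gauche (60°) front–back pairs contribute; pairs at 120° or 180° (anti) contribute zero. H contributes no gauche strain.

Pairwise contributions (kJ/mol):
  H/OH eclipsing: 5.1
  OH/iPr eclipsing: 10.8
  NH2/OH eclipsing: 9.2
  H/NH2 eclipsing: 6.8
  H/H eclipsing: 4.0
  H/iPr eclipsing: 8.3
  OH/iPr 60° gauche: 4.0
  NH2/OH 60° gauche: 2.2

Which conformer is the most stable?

B

A is staggered. OH at 240° is gauche with NH2 at 180° (2.2); OH at 240° is gauche with iPr at 300° (4.0). Total 6.2 kJ/mol.
B is staggered. OH at 240° is gauche with NH2 at 300° (2.2). Total 2.2 kJ/mol.
C is eclipsed. H at 0° is eclipsed with NH2 at 0° (6.8); H at 120° is eclipsed with iPr at 120° (8.3); OH at 240° is eclipsed with H at 240° (5.1). Total 20.2 kJ/mol.
D is eclipsed. H at 0° is eclipsed with iPr at 0° (8.3); H at 120° is eclipsed with H at 120° (4.0); OH at 240° is eclipsed with NH2 at 240° (9.2). Total 21.5 kJ/mol.
E is eclipsed. H at 0° is eclipsed with H at 0° (4.0); H at 120° is eclipsed with NH2 at 120° (6.8); OH at 240° is eclipsed with iPr at 240° (10.8). Total 21.6 kJ/mol.
B has the lowest total (2.2 kJ/mol).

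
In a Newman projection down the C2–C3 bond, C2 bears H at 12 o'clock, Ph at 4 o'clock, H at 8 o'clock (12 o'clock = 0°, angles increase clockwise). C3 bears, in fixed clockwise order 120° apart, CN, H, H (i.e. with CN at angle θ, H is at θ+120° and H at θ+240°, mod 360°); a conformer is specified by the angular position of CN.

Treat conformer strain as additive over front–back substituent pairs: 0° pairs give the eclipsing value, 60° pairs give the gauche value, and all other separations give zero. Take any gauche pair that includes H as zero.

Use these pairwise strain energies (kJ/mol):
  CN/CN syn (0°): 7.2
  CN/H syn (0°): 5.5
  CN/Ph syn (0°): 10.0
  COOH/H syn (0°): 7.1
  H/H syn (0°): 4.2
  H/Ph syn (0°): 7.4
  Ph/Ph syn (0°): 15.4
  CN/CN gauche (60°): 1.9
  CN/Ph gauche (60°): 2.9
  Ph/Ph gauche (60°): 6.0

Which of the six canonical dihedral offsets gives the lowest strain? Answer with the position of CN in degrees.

300°

CN at 0° (eclipsed): H(0°)/CN(0°) eclipsed 5.5; Ph(120°)/H(120°) eclipsed 7.4; H(240°)/H(240°) eclipsed 4.2 → 17.1 kJ/mol.
CN at 60° (staggered): Ph(120°)/CN(60°) gauche 2.9 → 2.9 kJ/mol.
CN at 120° (eclipsed): H(0°)/H(0°) eclipsed 4.2; Ph(120°)/CN(120°) eclipsed 10.0; H(240°)/H(240°) eclipsed 4.2 → 18.4 kJ/mol.
CN at 180° (staggered): Ph(120°)/CN(180°) gauche 2.9 → 2.9 kJ/mol.
CN at 240° (eclipsed): H(0°)/H(0°) eclipsed 4.2; Ph(120°)/H(120°) eclipsed 7.4; H(240°)/CN(240°) eclipsed 5.5 → 17.1 kJ/mol.
CN at 300° (staggered): no non-H gauche contacts → 0.0 kJ/mol.
The minimum (0.0 kJ/mol) occurs with CN at 300°.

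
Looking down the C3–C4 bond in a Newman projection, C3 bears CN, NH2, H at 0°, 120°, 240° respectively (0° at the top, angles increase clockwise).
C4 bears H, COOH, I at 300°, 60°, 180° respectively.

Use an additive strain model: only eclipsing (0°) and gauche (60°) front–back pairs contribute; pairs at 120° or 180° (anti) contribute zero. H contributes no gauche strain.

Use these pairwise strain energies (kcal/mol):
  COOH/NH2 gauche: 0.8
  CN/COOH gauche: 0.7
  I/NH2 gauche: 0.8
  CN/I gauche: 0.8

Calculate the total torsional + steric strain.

This conformer is staggered. CN at 0° is gauche with COOH at 60° (0.7); NH2 at 120° is gauche with COOH at 60° (0.8); NH2 at 120° is gauche with I at 180° (0.8). Total 2.3 kcal/mol.

2.3 kcal/mol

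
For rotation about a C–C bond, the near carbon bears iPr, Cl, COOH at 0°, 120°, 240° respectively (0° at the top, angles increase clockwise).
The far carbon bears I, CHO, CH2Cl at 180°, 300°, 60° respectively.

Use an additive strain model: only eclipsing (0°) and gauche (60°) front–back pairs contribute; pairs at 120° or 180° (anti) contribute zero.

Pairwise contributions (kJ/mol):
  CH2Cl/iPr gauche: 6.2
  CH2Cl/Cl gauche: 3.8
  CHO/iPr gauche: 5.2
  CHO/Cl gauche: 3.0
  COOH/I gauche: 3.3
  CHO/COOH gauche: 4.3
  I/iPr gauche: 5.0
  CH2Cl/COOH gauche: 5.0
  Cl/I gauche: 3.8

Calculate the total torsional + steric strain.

26.6 kJ/mol

This conformer (staggered): iPr–CHO gauche, iPr–CH2Cl gauche, Cl–I gauche, Cl–CH2Cl gauche, COOH–I gauche, COOH–CHO gauche; 5.2 + 6.2 + 3.8 + 3.8 + 3.3 + 4.3 = 26.6 kJ/mol.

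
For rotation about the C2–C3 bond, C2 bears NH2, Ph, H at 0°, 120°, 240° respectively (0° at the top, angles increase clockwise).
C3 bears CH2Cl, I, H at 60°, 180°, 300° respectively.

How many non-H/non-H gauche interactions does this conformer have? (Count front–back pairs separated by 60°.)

3

Non-H gauche pairs: NH2(0°)/CH2Cl(60°); Ph(120°)/CH2Cl(60°); Ph(120°)/I(180°) — 3 interactions.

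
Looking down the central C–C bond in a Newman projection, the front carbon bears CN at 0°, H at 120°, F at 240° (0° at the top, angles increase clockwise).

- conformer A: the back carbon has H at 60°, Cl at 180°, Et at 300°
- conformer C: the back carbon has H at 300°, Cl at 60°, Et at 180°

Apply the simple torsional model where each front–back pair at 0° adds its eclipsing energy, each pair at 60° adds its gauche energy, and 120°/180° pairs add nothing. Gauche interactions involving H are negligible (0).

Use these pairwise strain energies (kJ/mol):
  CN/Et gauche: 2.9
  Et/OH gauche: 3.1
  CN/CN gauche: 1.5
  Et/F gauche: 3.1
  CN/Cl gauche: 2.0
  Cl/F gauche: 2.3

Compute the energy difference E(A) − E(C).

A is staggered. CN at 0° is gauche with Et at 300° (2.9); F at 240° is gauche with Cl at 180° (2.3); F at 240° is gauche with Et at 300° (3.1). Total 8.3 kJ/mol.
C is staggered. CN at 0° is gauche with Cl at 60° (2.0); F at 240° is gauche with Et at 180° (3.1). Total 5.1 kJ/mol.
E(A) − E(C) = 8.3 − 5.1 = +3.2 kJ/mol.

+3.2 kJ/mol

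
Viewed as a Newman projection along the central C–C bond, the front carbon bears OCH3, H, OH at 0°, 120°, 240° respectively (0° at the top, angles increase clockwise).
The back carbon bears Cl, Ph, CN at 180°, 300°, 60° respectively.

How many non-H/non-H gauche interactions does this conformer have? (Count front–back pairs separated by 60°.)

Non-H gauche pairs: OCH3(0°)/Ph(300°); OCH3(0°)/CN(60°); OH(240°)/Cl(180°); OH(240°)/Ph(300°) — 4 interactions.

4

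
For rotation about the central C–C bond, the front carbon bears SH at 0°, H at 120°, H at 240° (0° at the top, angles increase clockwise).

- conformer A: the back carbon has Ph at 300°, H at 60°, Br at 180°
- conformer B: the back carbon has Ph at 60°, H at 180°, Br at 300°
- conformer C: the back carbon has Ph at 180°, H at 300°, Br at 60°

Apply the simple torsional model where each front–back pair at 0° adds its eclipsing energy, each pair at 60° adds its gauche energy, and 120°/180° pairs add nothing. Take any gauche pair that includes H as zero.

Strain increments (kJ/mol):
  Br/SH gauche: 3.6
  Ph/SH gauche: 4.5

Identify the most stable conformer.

A (staggered): SH–Ph gauche; 4.5 = 4.5 kJ/mol.
B (staggered): SH–Ph gauche, SH–Br gauche; 4.5 + 3.6 = 8.1 kJ/mol.
C (staggered): SH–Br gauche; 3.6 = 3.6 kJ/mol.
C has the lowest total (3.6 kJ/mol).

C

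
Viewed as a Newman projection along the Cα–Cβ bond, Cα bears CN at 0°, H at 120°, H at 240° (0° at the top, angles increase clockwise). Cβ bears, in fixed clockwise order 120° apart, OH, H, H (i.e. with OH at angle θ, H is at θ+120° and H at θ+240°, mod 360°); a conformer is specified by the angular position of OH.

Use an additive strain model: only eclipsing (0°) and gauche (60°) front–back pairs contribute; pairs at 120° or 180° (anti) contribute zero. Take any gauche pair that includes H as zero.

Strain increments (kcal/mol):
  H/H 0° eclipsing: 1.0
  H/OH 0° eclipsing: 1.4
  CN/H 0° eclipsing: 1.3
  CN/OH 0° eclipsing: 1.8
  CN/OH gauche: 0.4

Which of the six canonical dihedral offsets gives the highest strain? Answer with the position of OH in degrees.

0°

OH at 0° (eclipsed): CN–OH eclipsed, H–H eclipsed, H–H eclipsed; 1.8 + 1.0 + 1.0 = 3.8 kcal/mol.
OH at 60° (staggered): CN–OH gauche; 0.4 = 0.4 kcal/mol.
OH at 120° (eclipsed): CN–H eclipsed, H–OH eclipsed, H–H eclipsed; 1.3 + 1.4 + 1.0 = 3.7 kcal/mol.
OH at 180° (staggered): no non-H gauche contacts → 0.0 kcal/mol.
OH at 240° (eclipsed): CN–H eclipsed, H–H eclipsed, H–OH eclipsed; 1.3 + 1.0 + 1.4 = 3.7 kcal/mol.
OH at 300° (staggered): CN–OH gauche; 0.4 = 0.4 kcal/mol.
The maximum (3.8 kcal/mol) occurs with OH at 0°.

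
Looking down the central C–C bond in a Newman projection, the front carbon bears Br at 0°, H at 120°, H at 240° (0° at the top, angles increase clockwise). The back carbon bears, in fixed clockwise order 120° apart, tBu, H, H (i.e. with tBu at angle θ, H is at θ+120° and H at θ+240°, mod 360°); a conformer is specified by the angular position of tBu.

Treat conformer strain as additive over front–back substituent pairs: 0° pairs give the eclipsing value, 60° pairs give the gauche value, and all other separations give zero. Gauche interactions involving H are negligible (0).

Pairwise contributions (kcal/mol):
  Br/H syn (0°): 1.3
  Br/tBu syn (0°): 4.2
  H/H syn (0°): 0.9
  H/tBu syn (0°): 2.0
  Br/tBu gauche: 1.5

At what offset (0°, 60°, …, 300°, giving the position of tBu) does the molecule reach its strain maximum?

tBu at 0° is eclipsed. Br at 0° is eclipsed with tBu at 0° (4.2); H at 120° is eclipsed with H at 120° (0.9); H at 240° is eclipsed with H at 240° (0.9). Total 6.0 kcal/mol.
tBu at 60° is staggered. Br at 0° is gauche with tBu at 60° (1.5). Total 1.5 kcal/mol.
tBu at 120° is eclipsed. Br at 0° is eclipsed with H at 0° (1.3); H at 120° is eclipsed with tBu at 120° (2.0); H at 240° is eclipsed with H at 240° (0.9). Total 4.2 kcal/mol.
tBu at 180° (staggered): no non-H gauche contacts → 0.0 kcal/mol.
tBu at 240° is eclipsed. Br at 0° is eclipsed with H at 0° (1.3); H at 120° is eclipsed with H at 120° (0.9); H at 240° is eclipsed with tBu at 240° (2.0). Total 4.2 kcal/mol.
tBu at 300° is staggered. Br at 0° is gauche with tBu at 300° (1.5). Total 1.5 kcal/mol.
The maximum (6.0 kcal/mol) occurs with tBu at 0°.

0°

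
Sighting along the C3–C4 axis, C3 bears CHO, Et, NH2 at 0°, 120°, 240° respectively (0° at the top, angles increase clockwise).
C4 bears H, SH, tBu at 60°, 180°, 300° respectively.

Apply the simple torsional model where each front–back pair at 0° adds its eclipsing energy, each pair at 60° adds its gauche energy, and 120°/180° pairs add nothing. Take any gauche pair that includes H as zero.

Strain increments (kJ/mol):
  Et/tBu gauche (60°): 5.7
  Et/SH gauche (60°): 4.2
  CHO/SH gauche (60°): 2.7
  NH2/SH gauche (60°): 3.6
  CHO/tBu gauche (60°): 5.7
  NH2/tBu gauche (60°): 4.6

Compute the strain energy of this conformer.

This conformer is staggered. CHO at 0° is gauche with tBu at 300° (5.7); Et at 120° is gauche with SH at 180° (4.2); NH2 at 240° is gauche with SH at 180° (3.6); NH2 at 240° is gauche with tBu at 300° (4.6). Total 18.1 kJ/mol.

18.1 kJ/mol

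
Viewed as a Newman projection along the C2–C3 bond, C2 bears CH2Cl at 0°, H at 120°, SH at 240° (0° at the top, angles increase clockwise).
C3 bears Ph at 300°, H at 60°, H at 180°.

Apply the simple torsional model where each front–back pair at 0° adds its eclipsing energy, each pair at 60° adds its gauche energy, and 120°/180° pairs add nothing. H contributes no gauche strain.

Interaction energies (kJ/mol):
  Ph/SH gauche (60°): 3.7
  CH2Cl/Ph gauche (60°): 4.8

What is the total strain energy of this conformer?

This conformer (staggered): CH2Cl(0°)/Ph(300°) gauche 4.8; SH(240°)/Ph(300°) gauche 3.7 → 8.5 kJ/mol.

8.5 kJ/mol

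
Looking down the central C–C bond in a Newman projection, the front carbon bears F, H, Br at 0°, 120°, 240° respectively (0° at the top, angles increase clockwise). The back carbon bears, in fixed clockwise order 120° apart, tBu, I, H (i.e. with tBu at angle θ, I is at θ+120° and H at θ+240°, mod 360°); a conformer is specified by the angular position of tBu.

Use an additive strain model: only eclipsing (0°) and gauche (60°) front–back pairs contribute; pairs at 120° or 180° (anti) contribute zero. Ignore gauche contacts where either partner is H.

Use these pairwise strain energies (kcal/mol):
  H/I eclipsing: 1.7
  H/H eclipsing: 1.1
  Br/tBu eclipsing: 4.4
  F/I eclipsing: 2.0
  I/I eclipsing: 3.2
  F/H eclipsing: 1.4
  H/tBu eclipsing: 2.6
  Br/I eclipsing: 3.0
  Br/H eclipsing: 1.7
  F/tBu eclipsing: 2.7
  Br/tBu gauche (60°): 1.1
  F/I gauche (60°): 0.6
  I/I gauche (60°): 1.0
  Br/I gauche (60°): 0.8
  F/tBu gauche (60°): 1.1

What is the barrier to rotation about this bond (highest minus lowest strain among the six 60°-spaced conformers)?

tBu at 0° (eclipsed): F(0°)/tBu(0°) eclipsed 2.7; H(120°)/I(120°) eclipsed 1.7; Br(240°)/H(240°) eclipsed 1.7 → 6.1 kcal/mol.
tBu at 60° (staggered): F(0°)/tBu(60°) gauche 1.1; Br(240°)/I(180°) gauche 0.8 → 1.9 kcal/mol.
tBu at 120° (eclipsed): F(0°)/H(0°) eclipsed 1.4; H(120°)/tBu(120°) eclipsed 2.6; Br(240°)/I(240°) eclipsed 3.0 → 7.0 kcal/mol.
tBu at 180° (staggered): F(0°)/I(300°) gauche 0.6; Br(240°)/tBu(180°) gauche 1.1; Br(240°)/I(300°) gauche 0.8 → 2.5 kcal/mol.
tBu at 240° (eclipsed): F(0°)/I(0°) eclipsed 2.0; H(120°)/H(120°) eclipsed 1.1; Br(240°)/tBu(240°) eclipsed 4.4 → 7.5 kcal/mol.
tBu at 300° (staggered): F(0°)/tBu(300°) gauche 1.1; F(0°)/I(60°) gauche 0.6; Br(240°)/tBu(300°) gauche 1.1 → 2.8 kcal/mol.
Max at 240° (7.5 kcal/mol), min at 60° (1.9 kcal/mol); barrier = 5.6 kcal/mol.

5.6 kcal/mol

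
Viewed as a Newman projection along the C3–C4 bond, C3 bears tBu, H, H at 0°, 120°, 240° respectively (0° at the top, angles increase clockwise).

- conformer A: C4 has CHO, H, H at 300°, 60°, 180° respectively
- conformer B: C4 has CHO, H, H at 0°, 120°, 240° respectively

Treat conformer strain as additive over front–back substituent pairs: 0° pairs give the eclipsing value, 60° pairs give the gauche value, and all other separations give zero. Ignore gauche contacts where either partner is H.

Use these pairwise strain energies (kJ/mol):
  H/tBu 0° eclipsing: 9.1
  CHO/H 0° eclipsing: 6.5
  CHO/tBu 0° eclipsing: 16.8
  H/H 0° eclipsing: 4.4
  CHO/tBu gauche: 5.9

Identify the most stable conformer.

A (staggered): tBu–CHO gauche; 5.9 = 5.9 kJ/mol.
B (eclipsed): tBu–CHO eclipsed, H–H eclipsed, H–H eclipsed; 16.8 + 4.4 + 4.4 = 25.6 kJ/mol.
A has the lowest total (5.9 kJ/mol).

A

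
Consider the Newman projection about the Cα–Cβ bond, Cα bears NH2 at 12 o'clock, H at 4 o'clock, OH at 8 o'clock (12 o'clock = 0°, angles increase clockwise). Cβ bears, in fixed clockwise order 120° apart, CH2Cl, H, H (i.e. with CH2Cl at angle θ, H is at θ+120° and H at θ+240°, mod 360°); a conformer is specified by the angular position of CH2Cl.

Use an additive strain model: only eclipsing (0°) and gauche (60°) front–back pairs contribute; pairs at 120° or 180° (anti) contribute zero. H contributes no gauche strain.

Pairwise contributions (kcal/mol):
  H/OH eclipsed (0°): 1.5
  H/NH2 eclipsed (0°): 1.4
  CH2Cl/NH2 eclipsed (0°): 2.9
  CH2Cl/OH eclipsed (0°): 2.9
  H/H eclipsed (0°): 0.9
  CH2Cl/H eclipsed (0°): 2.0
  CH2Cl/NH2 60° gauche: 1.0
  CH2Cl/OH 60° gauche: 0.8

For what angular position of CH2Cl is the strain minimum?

180°

CH2Cl at 0° (eclipsed): NH2–CH2Cl eclipsed, H–H eclipsed, OH–H eclipsed; 2.9 + 0.9 + 1.5 = 5.3 kcal/mol.
CH2Cl at 60° (staggered): NH2–CH2Cl gauche; 1.0 = 1.0 kcal/mol.
CH2Cl at 120° (eclipsed): NH2–H eclipsed, H–CH2Cl eclipsed, OH–H eclipsed; 1.4 + 2.0 + 1.5 = 4.9 kcal/mol.
CH2Cl at 180° (staggered): OH–CH2Cl gauche; 0.8 = 0.8 kcal/mol.
CH2Cl at 240° (eclipsed): NH2–H eclipsed, H–H eclipsed, OH–CH2Cl eclipsed; 1.4 + 0.9 + 2.9 = 5.2 kcal/mol.
CH2Cl at 300° (staggered): NH2–CH2Cl gauche, OH–CH2Cl gauche; 1.0 + 0.8 = 1.8 kcal/mol.
The minimum (0.8 kcal/mol) occurs with CH2Cl at 180°.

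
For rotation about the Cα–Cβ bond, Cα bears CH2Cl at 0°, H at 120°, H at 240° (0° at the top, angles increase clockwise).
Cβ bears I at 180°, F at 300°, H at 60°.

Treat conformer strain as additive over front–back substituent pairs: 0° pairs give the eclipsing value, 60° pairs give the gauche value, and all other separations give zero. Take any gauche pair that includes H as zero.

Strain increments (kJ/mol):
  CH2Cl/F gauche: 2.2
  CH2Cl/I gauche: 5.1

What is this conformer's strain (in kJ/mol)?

This conformer is staggered. CH2Cl at 0° is gauche with F at 300° (2.2). Total 2.2 kJ/mol.

2.2 kJ/mol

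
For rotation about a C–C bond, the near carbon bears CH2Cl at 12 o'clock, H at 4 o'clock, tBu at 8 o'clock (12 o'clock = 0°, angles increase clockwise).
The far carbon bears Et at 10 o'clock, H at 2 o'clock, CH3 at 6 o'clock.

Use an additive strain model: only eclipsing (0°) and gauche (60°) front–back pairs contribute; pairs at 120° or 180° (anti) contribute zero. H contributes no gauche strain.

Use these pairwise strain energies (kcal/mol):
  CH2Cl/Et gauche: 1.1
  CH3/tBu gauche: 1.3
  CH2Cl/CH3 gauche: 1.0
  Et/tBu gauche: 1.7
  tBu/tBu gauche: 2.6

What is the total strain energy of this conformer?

4.1 kcal/mol

This conformer (staggered): CH2Cl–Et gauche, tBu–Et gauche, tBu–CH3 gauche; 1.1 + 1.7 + 1.3 = 4.1 kcal/mol.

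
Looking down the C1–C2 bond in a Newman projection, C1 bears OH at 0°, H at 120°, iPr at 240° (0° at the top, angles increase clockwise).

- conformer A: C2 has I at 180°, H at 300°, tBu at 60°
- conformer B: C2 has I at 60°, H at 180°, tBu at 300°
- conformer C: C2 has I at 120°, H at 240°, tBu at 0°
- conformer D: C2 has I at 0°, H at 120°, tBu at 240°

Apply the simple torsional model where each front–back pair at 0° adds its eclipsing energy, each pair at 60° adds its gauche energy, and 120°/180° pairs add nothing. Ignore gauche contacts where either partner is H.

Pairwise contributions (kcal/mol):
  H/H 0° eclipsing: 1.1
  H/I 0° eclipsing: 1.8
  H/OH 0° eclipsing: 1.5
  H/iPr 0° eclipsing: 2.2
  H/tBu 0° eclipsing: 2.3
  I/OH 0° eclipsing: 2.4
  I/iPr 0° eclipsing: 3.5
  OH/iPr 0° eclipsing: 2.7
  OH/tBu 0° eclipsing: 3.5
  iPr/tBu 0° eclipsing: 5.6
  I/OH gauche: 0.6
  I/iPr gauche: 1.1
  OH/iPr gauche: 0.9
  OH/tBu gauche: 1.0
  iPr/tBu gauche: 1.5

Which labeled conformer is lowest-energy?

A

A (staggered): OH–tBu gauche, iPr–I gauche; 1.0 + 1.1 = 2.1 kcal/mol.
B (staggered): OH–I gauche, OH–tBu gauche, iPr–tBu gauche; 0.6 + 1.0 + 1.5 = 3.1 kcal/mol.
C (eclipsed): OH–tBu eclipsed, H–I eclipsed, iPr–H eclipsed; 3.5 + 1.8 + 2.2 = 7.5 kcal/mol.
D (eclipsed): OH–I eclipsed, H–H eclipsed, iPr–tBu eclipsed; 2.4 + 1.1 + 5.6 = 9.1 kcal/mol.
A has the lowest total (2.1 kcal/mol).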